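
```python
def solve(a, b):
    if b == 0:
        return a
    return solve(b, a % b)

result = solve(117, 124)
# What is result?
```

solve(117, 124) -> solve(124, 117) -> solve(117, 7) -> solve(7, 5) -> solve(5, 2) -> solve(2, 1) -> solve(1, 0) -> 1

Answer: 1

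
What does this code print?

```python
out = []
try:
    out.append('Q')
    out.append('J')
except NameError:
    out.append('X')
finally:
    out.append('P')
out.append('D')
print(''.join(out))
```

Execution trace: 'Q' (try body) → 'J' (try body, no exception) → 'P' (finally) → 'D' (after the try/except). Output: QJPD

Answer: QJPD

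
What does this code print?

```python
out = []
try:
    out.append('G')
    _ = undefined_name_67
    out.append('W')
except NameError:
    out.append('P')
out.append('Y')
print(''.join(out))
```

Execution trace: 'G' (try body) → 'P' (except NameError) → 'Y' (after the try/except). Output: GPY

Answer: GPY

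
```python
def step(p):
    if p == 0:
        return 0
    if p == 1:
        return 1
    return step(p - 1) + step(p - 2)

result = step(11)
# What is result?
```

Build up from base cases: step(0)=0, step(1)=1, step(2)=1, step(3)=2, step(4)=3, step(5)=5, step(6)=8, ..., step(11)=89

Answer: 89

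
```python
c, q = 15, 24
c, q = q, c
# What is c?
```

Trace:
`c, q = 15, 24` → c = 15; q = 24
`c, q = q, c` → c = 24; q = 15
So c = 24

Answer: 24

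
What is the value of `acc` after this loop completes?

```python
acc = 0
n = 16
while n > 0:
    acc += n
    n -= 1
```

Sum 16 down to 1
`acc` takes the values: 0 → 16 → 31 → 45 → 58 → 70 → 81 → 91 → 100 → 108 → 115 → 121 → 126 → 130 → 133 → 135 → 136

Answer: 136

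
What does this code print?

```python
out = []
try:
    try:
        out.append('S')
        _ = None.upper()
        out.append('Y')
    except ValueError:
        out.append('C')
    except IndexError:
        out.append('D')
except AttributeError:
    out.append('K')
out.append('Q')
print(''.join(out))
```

Execution trace: 'S' (try body) → 'K' (outer except AttributeError) → 'Q' (after the try/except). Output: SKQ

Answer: SKQ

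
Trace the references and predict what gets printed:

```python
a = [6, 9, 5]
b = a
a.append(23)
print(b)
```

Key concept: basic list aliasing.
Step by step:
`a = [6, 9, 5]` → a = [6, 9, 5]
`b = a` → b = [6, 9, 5] (same object as a)
`a.append(23)` → a = [6, 9, 5, 23] (same object as b); b = [6, 9, 5, 23] (same object as a)
`print(b)` → prints [6, 9, 5, 23]

Answer: [6, 9, 5, 23]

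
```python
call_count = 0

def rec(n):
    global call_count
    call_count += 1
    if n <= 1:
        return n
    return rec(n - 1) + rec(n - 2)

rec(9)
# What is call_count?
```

Calls(n) = 1 + Calls(n-1) + Calls(n-2); Calls(0)=Calls(1)=1. For n=9 this gives 109.

Answer: 109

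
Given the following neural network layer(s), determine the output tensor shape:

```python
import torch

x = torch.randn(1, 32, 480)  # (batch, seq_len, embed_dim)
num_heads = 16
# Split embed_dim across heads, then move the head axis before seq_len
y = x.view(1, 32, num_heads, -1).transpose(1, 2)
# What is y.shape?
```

Input: (1, 32, 480) -> head_dim = 480 // 16 = 30; after view: (1, 32, 16, 30) -> after transpose(1, 2): (1, 16, 32, 30) -> Output: (1, 16, 32, 30)

Answer: (1, 16, 32, 30)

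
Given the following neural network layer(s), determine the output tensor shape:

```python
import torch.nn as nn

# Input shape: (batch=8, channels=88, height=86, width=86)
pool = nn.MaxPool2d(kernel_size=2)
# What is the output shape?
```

Input: (8, 88, 86, 86) -> Output: (8, 88, 43, 43)

Answer: (8, 88, 43, 43)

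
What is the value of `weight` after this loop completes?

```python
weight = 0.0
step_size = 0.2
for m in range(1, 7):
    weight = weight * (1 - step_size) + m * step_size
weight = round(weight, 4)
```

Moving average with lr=0.2
`weight` takes the values: 0.0 → 0.2 → 0.56 → 1.048 → 1.6384 → 2.31072 → 3.048576 → 3.0486

Answer: 3.0486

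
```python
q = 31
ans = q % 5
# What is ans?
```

Trace:
`q = 31` → q = 31
`ans = q % 5` → ans = 1
So ans = 1

Answer: 1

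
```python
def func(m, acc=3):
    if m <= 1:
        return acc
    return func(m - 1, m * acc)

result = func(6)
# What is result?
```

Accumulator trace (n, acc): (6, 3) -> (5, 18) -> (4, 90) -> (3, 360) -> (2, 1080) -> (1, 2160) -> return 2160

Answer: 2160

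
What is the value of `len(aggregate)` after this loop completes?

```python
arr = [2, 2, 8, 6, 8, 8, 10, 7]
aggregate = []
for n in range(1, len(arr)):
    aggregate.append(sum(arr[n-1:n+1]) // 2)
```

Number of 2-element averages
`aggregate` takes the values: [] → [2] → [2, 5] → [2, 5, 7] → [2, 5, 7, 7] → [2, 5, 7, 7, 8] → [2, 5, 7, 7, 8, 9] → [2, 5, 7, 7, 8, 9, 8]
So `len(aggregate)` = 7

Answer: 7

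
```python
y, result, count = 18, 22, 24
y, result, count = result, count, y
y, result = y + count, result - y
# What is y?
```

Trace:
`y, result, count = 18, 22, 24` → y = 18; result = 22; count = 24
`y, result, count = result, count, y` → y = 22; result = 24; count = 18
`y, result = y + count, result - y` → y = 40; result = 2
So y = 40

Answer: 40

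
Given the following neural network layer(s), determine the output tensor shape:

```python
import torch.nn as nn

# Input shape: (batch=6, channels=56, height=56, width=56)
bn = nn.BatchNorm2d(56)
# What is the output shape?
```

Input: (6, 56, 56, 56) -> Output: (6, 56, 56, 56)

Answer: (6, 56, 56, 56)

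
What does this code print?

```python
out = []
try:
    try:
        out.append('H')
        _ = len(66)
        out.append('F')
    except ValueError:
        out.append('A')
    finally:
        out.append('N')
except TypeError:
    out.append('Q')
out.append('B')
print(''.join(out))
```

Execution trace: 'H' (try body) → 'N' (finally) → 'Q' (outer except TypeError) → 'B' (after the try/except). Output: HNQB

Answer: HNQB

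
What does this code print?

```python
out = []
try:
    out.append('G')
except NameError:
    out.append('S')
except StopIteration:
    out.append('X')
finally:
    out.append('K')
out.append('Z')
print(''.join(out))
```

Execution trace: 'G' (try body, no exception) → 'K' (finally) → 'Z' (after the try/except). Output: GKZ

Answer: GKZ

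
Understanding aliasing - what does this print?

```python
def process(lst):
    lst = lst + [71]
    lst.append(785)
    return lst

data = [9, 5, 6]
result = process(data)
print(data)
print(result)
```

Key concept: rebinding parameter vs mutation.
Step by step:
`data = [9, 5, 6]` → data = [9, 5, 6]
`result = process(data)` → result = [9, 5, 6, 71, 785]
`print(data)` → prints [9, 5, 6]
`print(result)` → prints [9, 5, 6, 71, 785]

Answer:
[9, 5, 6]
[9, 5, 6, 71, 785]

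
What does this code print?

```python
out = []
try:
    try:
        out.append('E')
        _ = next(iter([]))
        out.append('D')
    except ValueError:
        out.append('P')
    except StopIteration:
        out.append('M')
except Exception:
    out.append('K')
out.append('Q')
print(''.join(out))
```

Execution trace: 'E' (inner try body) → 'M' (inner except StopIteration) → 'Q' (after the try/except). Output: EMQ

Answer: EMQ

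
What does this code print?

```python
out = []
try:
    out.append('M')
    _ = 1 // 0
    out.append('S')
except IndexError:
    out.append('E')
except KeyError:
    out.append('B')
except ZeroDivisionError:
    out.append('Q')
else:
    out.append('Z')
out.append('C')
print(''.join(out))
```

Execution trace: 'M' (try body) → 'Q' (except ZeroDivisionError) → 'C' (after the try/except). Output: MQC

Answer: MQC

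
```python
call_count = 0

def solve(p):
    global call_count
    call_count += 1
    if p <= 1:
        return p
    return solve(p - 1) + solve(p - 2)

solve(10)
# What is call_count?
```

Calls(p) = 1 + Calls(p-1) + Calls(p-2); Calls(0)=Calls(1)=1. For p=10 this gives 177.

Answer: 177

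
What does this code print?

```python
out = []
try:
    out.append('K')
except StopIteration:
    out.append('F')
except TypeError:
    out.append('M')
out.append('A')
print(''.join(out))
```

Execution trace: 'K' (try body, no exception) → 'A' (after the try/except). Output: KA

Answer: KA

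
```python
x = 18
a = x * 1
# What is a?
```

Trace:
`x = 18` → x = 18
`a = x * 1` → a = 18
So a = 18

Answer: 18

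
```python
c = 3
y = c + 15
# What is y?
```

Trace:
`c = 3` → c = 3
`y = c + 15` → y = 18
So y = 18

Answer: 18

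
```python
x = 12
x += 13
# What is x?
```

Trace:
`x = 12` → x = 12
`x += 13` → x = 25
So x = 25

Answer: 25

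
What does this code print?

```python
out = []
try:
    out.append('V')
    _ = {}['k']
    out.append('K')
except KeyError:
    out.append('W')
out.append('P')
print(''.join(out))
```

Execution trace: 'V' (try body) → 'W' (except KeyError) → 'P' (after the try/except). Output: VWP

Answer: VWP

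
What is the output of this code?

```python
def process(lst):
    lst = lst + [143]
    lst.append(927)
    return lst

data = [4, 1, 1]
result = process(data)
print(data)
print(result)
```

Key concept: rebinding parameter vs mutation.
Step by step:
`data = [4, 1, 1]` → data = [4, 1, 1]
`result = process(data)` → result = [4, 1, 1, 143, 927]
`print(data)` → prints [4, 1, 1]
`print(result)` → prints [4, 1, 1, 143, 927]

Answer:
[4, 1, 1]
[4, 1, 1, 143, 927]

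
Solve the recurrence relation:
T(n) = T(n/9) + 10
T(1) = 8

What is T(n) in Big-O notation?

Each step divides n by 9 and adds 10. After log_9(n) steps we reach T(1)=8. So T(n) = 10·log_9(n) + 8 = O(log n).

Answer: O(log n)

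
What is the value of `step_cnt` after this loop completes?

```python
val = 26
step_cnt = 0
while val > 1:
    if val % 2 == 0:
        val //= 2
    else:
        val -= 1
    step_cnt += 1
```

Steps to reduce 26 to 1
`step_cnt` takes the values: 0 → 1 → 2 → 3 → 4 → 5 → 6

Answer: 6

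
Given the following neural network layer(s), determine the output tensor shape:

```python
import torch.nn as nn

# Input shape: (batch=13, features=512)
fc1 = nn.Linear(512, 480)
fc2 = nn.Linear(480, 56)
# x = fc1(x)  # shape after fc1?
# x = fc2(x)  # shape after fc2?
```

Input: (13, 512) -> after fc1: (13, 480) -> Output: (13, 56)

Answer: (13, 56)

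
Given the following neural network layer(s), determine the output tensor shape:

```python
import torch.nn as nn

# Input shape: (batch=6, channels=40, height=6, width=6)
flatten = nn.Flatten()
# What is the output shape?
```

Input: (6, 40, 6, 6) -> Output: (6, 1440)

Answer: (6, 1440)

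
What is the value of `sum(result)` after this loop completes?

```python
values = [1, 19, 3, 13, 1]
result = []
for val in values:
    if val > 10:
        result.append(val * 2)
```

Sum of doubled values > 10
`result` takes the values: [] → [38] → [38, 26]
So `sum(result)` = 64

Answer: 64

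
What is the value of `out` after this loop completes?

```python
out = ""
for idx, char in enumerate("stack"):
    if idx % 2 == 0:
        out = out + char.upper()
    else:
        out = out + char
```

Uppercase even positions in 'stack'
`out` takes the values: "" → "S" → "St" → "StA" → "StAc" → "StAcK"

Answer: "StAcK"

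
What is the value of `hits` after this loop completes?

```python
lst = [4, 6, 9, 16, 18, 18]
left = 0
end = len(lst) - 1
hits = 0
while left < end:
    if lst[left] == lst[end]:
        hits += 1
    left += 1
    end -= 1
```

Count matching pairs from ends
`hits` takes the values: 0

Answer: 0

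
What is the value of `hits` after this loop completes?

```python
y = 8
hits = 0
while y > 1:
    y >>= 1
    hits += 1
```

Count right shifts until 1
`hits` takes the values: 0 → 1 → 2 → 3

Answer: 3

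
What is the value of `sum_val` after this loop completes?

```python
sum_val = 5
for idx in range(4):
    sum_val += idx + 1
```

Start at 5, add 1 to 4 = 15
`sum_val` takes the values: 5 → 6 → 8 → 11 → 15

Answer: 15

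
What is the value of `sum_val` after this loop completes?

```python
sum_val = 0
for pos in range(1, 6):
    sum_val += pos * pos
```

Sum of squares 1² to 5² = 55
`sum_val` takes the values: 0 → 1 → 5 → 14 → 30 → 55

Answer: 55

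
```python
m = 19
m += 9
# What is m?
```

Trace:
`m = 19` → m = 19
`m += 9` → m = 28
So m = 28

Answer: 28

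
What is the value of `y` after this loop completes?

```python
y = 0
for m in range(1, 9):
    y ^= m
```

XOR of 1 to 8
`y` takes the values: 0 → 1 → 3 → 0 → 4 → 1 → 7 → 0 → 8

Answer: 8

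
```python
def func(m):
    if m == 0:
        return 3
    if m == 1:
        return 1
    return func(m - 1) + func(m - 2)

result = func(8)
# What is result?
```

Build up from base cases: func(0)=3, func(1)=1, func(2)=4, func(3)=5, func(4)=9, func(5)=14, func(6)=23, ..., func(8)=60

Answer: 60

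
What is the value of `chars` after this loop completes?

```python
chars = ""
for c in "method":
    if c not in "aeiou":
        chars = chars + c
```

Remove vowels from 'method'
`chars` takes the values: "" → "m" → "mt" → "mth" → "mthd"

Answer: "mthd"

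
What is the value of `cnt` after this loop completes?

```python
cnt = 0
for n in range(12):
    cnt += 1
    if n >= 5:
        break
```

Loop breaks when n reaches 5, cnt is 6
`cnt` takes the values: 0 → 1 → 2 → 3 → 4 → 5 → 6

Answer: 6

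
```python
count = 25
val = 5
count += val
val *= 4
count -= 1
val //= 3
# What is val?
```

Trace:
`count = 25` → count = 25
`val = 5` → val = 5
`count += val` → count = 30
`val *= 4` → val = 20
`count -= 1` → count = 29
`val //= 3` → val = 6
So val = 6

Answer: 6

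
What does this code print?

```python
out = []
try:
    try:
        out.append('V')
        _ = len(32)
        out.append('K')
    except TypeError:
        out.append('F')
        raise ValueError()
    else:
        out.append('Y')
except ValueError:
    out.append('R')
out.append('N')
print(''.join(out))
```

Execution trace: 'V' (inner try body) → 'F' (inner except TypeError) → 'R' (outer except ValueError) → 'N' (after the try/except). Output: VFRN

Answer: VFRN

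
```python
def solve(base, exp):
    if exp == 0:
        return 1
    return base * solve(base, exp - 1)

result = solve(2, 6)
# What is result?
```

solve(2, 6) = 2 * 2 * 2 * 2 * 2 * 2 = 64

Answer: 64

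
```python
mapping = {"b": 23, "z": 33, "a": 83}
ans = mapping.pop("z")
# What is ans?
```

Trace:
`mapping = {"b": 23, "z": 33, "a": 83}` → mapping = {'b': 23, 'z': 33, 'a': 83}
`ans = mapping.pop("z")` → mapping = {'b': 23, 'a': 83}; ans = 33
So ans = 33

Answer: 33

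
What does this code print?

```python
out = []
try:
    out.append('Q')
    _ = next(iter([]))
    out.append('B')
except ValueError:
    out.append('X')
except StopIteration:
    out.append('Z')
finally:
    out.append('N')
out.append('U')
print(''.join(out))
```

Execution trace: 'Q' (try body) → 'Z' (except StopIteration) → 'N' (finally) → 'U' (after the try/except). Output: QZNU

Answer: QZNU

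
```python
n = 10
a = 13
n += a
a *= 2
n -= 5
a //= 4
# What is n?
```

Trace:
`n = 10` → n = 10
`a = 13` → a = 13
`n += a` → n = 23
`a *= 2` → a = 26
`n -= 5` → n = 18
`a //= 4` → a = 6
So n = 18

Answer: 18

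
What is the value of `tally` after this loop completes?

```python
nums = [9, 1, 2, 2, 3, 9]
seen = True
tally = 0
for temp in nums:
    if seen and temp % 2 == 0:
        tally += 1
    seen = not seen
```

Count even values at even positions
`tally` takes the values: 0 → 1

Answer: 1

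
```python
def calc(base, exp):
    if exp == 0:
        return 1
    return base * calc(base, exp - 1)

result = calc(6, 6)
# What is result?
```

calc(6, 6) = 6 * 6 * 6 * 6 * 6 * 6 = 46656

Answer: 46656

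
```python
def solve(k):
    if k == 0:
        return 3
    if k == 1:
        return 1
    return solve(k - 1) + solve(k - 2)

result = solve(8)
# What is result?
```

Build up from base cases: solve(0)=3, solve(1)=1, solve(2)=4, solve(3)=5, solve(4)=9, solve(5)=14, solve(6)=23, ..., solve(8)=60

Answer: 60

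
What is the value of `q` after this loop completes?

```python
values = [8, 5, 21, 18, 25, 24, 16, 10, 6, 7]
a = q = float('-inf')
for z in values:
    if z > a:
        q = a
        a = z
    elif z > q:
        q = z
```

Second largest (with repeats) in [8, 5, 21, 18, 25, 24, 16, 10, 6, 7]
`q` takes the values: -inf → 5 → 8 → 18 → 21 → 24

Answer: 24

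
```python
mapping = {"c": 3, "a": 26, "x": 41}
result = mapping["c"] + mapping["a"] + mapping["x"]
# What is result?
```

Trace:
`mapping = {"c": 3, "a": 26, "x": 41}` → mapping = {'c': 3, 'a': 26, 'x': 41}
`result = mapping["c"] + mapping["a"] + mapping["x"]` → result = 70
So result = 70

Answer: 70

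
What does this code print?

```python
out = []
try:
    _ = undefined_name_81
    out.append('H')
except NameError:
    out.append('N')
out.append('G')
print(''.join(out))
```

Execution trace: 'N' (except NameError) → 'G' (after the try/except). Output: NG

Answer: NG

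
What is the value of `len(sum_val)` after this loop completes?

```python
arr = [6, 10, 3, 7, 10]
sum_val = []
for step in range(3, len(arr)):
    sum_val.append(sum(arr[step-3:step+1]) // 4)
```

Number of 4-element averages
`sum_val` takes the values: [] → [6] → [6, 7]
So `len(sum_val)` = 2

Answer: 2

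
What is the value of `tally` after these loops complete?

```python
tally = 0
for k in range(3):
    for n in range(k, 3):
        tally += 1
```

Upper triangle: 3 + 2 + ... + 1
`tally` takes the values: 0 → 1 → 2 → 3 → 4 → 5 → 6

Answer: 6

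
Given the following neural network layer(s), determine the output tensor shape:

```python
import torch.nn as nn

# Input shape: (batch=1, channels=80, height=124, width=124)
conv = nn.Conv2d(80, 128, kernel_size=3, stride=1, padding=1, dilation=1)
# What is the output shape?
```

Input: (1, 80, 124, 124) -> Output: (1, 128, 124, 124)

Answer: (1, 128, 124, 124)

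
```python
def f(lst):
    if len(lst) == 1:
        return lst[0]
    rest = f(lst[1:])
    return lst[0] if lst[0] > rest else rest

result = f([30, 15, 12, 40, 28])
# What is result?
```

Recursive max over [30, 15, 12, 40, 28] = 40

Answer: 40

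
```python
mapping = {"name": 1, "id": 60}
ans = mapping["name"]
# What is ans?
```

Trace:
`mapping = {"name": 1, "id": 60}` → mapping = {'name': 1, 'id': 60}
`ans = mapping["name"]` → ans = 1
So ans = 1

Answer: 1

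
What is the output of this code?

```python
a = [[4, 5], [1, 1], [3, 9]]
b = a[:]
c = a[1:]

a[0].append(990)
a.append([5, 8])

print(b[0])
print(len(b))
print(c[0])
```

Key concept: slice with nested mutation.
Step by step:
`a = [[4, 5], [1, 1], [3, 9]]` → a = [[4, 5], [1, 1], [3, 9]]
`b = a[:]` → b = [[4, 5], [1, 1], [3, 9]]
`c = a[1:]` → c = [[1, 1], [3, 9]]
`a[0].append(990)` → a = [[4, 5, 990], [1, 1], [3, 9]]; b = [[4, 5, 990], [1, 1], [3, 9]]
`a.append([5, 8])` → a = [[4, 5, 990], [1, 1], [3, 9], [5, 8]]
`print(b[0])` → prints [4, 5, 990]
`print(len(b))` → prints 3
`print(c[0])` → prints [1, 1]

Answer:
[4, 5, 990]
3
[1, 1]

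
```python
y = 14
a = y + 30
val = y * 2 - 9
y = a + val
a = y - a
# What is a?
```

Trace:
`y = 14` → y = 14
`a = y + 30` → a = 44
`val = y * 2 - 9` → val = 19
`y = a + val` → y = 63
`a = y - a` → a = 19
So a = 19

Answer: 19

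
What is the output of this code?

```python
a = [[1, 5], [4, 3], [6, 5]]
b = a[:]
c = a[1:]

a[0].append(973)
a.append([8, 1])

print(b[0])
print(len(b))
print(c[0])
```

Key concept: slice with nested mutation.
Step by step:
`a = [[1, 5], [4, 3], [6, 5]]` → a = [[1, 5], [4, 3], [6, 5]]
`b = a[:]` → b = [[1, 5], [4, 3], [6, 5]]
`c = a[1:]` → c = [[4, 3], [6, 5]]
`a[0].append(973)` → a = [[1, 5, 973], [4, 3], [6, 5]]; b = [[1, 5, 973], [4, 3], [6, 5]]
`a.append([8, 1])` → a = [[1, 5, 973], [4, 3], [6, 5], [8, 1]]
`print(b[0])` → prints [1, 5, 973]
`print(len(b))` → prints 3
`print(c[0])` → prints [4, 3]

Answer:
[1, 5, 973]
3
[4, 3]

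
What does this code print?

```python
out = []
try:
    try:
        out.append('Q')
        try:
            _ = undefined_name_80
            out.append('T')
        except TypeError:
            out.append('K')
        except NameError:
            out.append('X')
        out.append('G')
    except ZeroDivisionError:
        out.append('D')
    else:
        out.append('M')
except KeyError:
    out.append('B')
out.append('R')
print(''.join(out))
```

Execution trace: 'Q' (try body) → 'X' (inner except NameError) → 'G' (try body, no exception) → 'M' (else) → 'R' (after the try/except). Output: QXGMR

Answer: QXGMR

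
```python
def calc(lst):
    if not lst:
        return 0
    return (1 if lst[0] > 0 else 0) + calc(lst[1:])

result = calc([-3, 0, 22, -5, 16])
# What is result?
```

Count of positive elements in [-3, 0, 22, -5, 16] = 2

Answer: 2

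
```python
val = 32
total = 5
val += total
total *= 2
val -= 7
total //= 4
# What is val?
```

Trace:
`val = 32` → val = 32
`total = 5` → total = 5
`val += total` → val = 37
`total *= 2` → total = 10
`val -= 7` → val = 30
`total //= 4` → total = 2
So val = 30

Answer: 30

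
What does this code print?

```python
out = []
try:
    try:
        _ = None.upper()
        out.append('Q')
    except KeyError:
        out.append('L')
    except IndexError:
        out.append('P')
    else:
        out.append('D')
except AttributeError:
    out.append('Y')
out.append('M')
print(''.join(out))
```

Execution trace: 'Y' (outer except AttributeError) → 'M' (after the try/except). Output: YM

Answer: YM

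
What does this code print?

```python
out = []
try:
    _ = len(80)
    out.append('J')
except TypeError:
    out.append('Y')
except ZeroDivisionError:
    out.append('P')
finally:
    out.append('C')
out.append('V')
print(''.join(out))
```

Execution trace: 'Y' (except TypeError) → 'C' (finally) → 'V' (after the try/except). Output: YCV

Answer: YCV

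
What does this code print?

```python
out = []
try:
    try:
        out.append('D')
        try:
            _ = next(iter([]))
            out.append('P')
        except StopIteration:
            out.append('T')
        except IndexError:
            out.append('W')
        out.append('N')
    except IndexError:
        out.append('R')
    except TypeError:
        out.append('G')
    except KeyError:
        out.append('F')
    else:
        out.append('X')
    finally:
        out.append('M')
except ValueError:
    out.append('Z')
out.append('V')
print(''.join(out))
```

Execution trace: 'D' (try body) → 'T' (inner except StopIteration) → 'N' (try body, no exception) → 'X' (else) → 'M' (finally) → 'V' (after the try/except). Output: DTNXMV

Answer: DTNXMV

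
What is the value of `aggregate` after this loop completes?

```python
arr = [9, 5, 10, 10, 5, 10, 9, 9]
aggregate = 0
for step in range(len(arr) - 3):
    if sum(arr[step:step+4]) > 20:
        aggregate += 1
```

Count windows with sum > 20
`aggregate` takes the values: 0 → 1 → 2 → 3 → 4 → 5

Answer: 5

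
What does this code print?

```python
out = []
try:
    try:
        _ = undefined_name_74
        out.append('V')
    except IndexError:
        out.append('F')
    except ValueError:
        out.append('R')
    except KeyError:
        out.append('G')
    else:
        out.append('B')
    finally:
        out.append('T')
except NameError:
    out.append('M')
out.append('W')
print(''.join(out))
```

Execution trace: 'T' (finally) → 'M' (outer except NameError) → 'W' (after the try/except). Output: TMW

Answer: TMW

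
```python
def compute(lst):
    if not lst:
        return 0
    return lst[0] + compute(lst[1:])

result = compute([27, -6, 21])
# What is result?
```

27 + (-6) + 21 + 0 = 42

Answer: 42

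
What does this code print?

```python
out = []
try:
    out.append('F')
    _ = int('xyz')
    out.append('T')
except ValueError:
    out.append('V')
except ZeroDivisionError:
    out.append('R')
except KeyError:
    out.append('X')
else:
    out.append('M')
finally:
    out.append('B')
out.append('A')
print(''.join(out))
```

Execution trace: 'F' (try body) → 'V' (except ValueError) → 'B' (finally) → 'A' (after the try/except). Output: FVBA

Answer: FVBA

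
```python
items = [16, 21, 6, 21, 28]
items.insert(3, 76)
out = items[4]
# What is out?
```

Trace:
`items = [16, 21, 6, 21, 28]` → items = [16, 21, 6, 21, 28]
`items.insert(3, 76)` → items = [16, 21, 6, 76, 21, 28]
`out = items[4]` → out = 21
So out = 21

Answer: 21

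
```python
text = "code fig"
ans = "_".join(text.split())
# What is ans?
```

Trace:
`text = "code fig"` → text = 'code fig'
`ans = "_".join(text.split())` → ans = 'code_fig'
So ans = 'code_fig'

Answer: 'code_fig'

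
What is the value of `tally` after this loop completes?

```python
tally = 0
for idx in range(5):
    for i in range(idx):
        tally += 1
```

Triangle number: 0+1+2+...+4
`tally` takes the values: 0 → 1 → 2 → 3 → 4 → 5 → 6 → 7 → 8 → 9 → 10

Answer: 10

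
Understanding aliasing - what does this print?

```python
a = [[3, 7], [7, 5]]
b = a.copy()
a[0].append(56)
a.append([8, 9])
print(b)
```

Key concept: shallow copy with nested lists.
Step by step:
`a = [[3, 7], [7, 5]]` → a = [[3, 7], [7, 5]]
`b = a.copy()` → b = [[3, 7], [7, 5]]
`a[0].append(56)` → a = [[3, 7, 56], [7, 5]]; b = [[3, 7, 56], [7, 5]]
`a.append([8, 9])` → a = [[3, 7, 56], [7, 5], [8, 9]]
`print(b)` → prints [[3, 7, 56], [7, 5]]

Answer: [[3, 7, 56], [7, 5]]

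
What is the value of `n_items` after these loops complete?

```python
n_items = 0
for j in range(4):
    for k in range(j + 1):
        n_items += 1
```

Triangle: 1 + 2 + ... + 4
`n_items` takes the values: 0 → 1 → 2 → 3 → 4 → 5 → 6 → 7 → 8 → 9 → 10

Answer: 10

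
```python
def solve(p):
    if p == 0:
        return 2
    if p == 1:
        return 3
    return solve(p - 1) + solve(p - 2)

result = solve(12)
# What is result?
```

Build up from base cases: solve(0)=2, solve(1)=3, solve(2)=5, solve(3)=8, solve(4)=13, solve(5)=21, solve(6)=34, ..., solve(12)=610

Answer: 610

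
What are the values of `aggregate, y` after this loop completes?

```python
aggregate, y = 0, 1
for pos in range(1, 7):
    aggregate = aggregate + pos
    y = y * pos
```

Sum and factorial of 1 to 6
`aggregate, y` takes the values: (0, 1) → (1, 1) → (3, 1) → (3, 2) → (6, 2) → (6, 6) → (10, 6) → (10, 24) → (15, 24) → (15, 120) → (21, 120) → (21, 720)

Answer: 21, 720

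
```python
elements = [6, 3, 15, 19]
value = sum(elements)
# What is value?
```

Trace:
`elements = [6, 3, 15, 19]` → elements = [6, 3, 15, 19]
`value = sum(elements)` → value = 43
So value = 43

Answer: 43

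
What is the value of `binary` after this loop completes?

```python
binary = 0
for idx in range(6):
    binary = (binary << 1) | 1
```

Build 6 consecutive 1-bits: 0b111111
`binary` takes the values: 0 → 1 → 3 → 7 → 15 → 31 → 63

Answer: 63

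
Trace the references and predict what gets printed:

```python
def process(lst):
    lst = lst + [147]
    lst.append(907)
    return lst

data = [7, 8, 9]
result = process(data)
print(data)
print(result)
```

Key concept: rebinding parameter vs mutation.
Step by step:
`data = [7, 8, 9]` → data = [7, 8, 9]
`result = process(data)` → result = [7, 8, 9, 147, 907]
`print(data)` → prints [7, 8, 9]
`print(result)` → prints [7, 8, 9, 147, 907]

Answer:
[7, 8, 9]
[7, 8, 9, 147, 907]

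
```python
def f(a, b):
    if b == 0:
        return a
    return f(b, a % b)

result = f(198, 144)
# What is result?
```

f(198, 144) -> f(144, 54) -> f(54, 36) -> f(36, 18) -> f(18, 0) -> 18

Answer: 18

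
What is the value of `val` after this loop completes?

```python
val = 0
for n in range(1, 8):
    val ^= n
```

XOR of 1 to 7
`val` takes the values: 0 → 1 → 3 → 0 → 4 → 1 → 7 → 0

Answer: 0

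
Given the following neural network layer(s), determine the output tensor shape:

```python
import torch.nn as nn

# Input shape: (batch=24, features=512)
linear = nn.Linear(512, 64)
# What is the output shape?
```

Input: (24, 512) -> Output: (24, 64)

Answer: (24, 64)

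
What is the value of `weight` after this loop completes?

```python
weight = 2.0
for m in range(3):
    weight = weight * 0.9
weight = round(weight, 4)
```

Exponential decay: 2.0 * 0.9^3
`weight` takes the values: 2.0 → 1.8 → 1.62 → 1.458

Answer: 1.458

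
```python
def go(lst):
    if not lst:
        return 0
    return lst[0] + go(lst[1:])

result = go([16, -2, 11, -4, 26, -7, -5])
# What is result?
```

16 + (-2) + 11 + (-4) + 26 + (-7) + (-5) + 0 = 35

Answer: 35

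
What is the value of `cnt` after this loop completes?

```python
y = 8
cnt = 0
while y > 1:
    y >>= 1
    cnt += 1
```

Count right shifts until 1
`cnt` takes the values: 0 → 1 → 2 → 3

Answer: 3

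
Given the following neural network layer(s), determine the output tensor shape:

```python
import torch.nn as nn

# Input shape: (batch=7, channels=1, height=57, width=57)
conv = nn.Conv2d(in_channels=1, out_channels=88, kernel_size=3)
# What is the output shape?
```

Input: (7, 1, 57, 57) -> Output: (7, 88, 55, 55)

Answer: (7, 88, 55, 55)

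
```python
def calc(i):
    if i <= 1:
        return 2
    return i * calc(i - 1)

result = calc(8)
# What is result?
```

calc(8) = 8 * 7 * 6 * 5 * 4 * 3 * 2 * 2 = 80640

Answer: 80640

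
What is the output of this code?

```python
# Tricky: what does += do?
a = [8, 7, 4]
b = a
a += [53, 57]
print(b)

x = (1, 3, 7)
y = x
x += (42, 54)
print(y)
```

Key concept: += behavior differs for mutable vs immutable.
Step by step:
`a = [8, 7, 4]` → a = [8, 7, 4]
`b = a` → b = [8, 7, 4] (same object as a)
`a += [53, 57]` → a = [8, 7, 4, 53, 57] (same object as b); b = [8, 7, 4, 53, 57] (same object as a)
`print(b)` → prints [8, 7, 4, 53, 57]
`x = (1, 3, 7)` → x = (1, 3, 7)
`y = x` → y = (1, 3, 7)
`x += (42, 54)` → x = (1, 3, 7, 42, 54)
`print(y)` → prints (1, 3, 7)

Answer:
[8, 7, 4, 53, 57]
(1, 3, 7)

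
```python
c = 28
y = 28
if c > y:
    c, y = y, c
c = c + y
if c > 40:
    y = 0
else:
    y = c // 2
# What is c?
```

Trace:
`c = 28` → c = 28
`y = 28` → y = 28
`if c > y: ...` → c > y is False → no variable changes
`c = c + y` → c = 56
`if c > 40: ...` → c > 40 is True → y = 0
So c = 56

Answer: 56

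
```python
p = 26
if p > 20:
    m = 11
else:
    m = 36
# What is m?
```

Trace:
`p = 26` → p = 26
`if p > 20: ...` → p > 20 is True → m = 11
So m = 11

Answer: 11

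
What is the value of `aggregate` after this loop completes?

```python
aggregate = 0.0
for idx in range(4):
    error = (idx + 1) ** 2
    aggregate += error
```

Sum of squared losses 1² + 2² + ... + 4²
`aggregate` takes the values: 0.0 → 1.0 → 5.0 → 14.0 → 30.0

Answer: 30.0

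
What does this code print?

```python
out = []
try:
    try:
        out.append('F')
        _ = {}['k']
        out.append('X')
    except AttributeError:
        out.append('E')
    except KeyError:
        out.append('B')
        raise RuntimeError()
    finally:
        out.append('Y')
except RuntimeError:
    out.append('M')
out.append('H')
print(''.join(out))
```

Execution trace: 'F' (try body) → 'B' (except KeyError) → 'Y' (finally) → 'M' (outer except RuntimeError) → 'H' (after the try/except). Output: FBYMH

Answer: FBYMH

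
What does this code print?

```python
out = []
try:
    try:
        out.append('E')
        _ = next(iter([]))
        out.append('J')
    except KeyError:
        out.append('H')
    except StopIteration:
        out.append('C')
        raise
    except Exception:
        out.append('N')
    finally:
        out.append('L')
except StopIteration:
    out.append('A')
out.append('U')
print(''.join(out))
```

Execution trace: 'E' (try body) → 'C' (except StopIteration) → 'L' (finally) → 'A' (outer except StopIteration) → 'U' (after the try/except). Output: ECLAU

Answer: ECLAU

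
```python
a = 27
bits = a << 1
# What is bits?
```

Trace:
`a = 27` → a = 27
`bits = a << 1` → bits = 54
So bits = 54

Answer: 54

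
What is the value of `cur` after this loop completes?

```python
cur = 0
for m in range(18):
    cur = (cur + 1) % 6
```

Increment mod 6, 18 times = 0
`cur` takes the values: 0 → 1 → 2 → 3 → 4 → 5 → 0 → 1 → 2 → 3 → 4 → 5 → 0 → 1 → 2 → 3 → 4 → 5 → 0

Answer: 0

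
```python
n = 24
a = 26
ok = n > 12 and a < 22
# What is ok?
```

Trace:
`n = 24` → n = 24
`a = 26` → a = 26
`ok = n > 12 and a < 22` → ok = False
So ok = False

Answer: False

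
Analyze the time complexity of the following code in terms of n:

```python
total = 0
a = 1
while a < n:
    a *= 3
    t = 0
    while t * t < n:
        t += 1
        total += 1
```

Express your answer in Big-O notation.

Each loop level contributes: log n × √n. Multiplying the contributions gives O(√n log n).

Answer: O(√n log n)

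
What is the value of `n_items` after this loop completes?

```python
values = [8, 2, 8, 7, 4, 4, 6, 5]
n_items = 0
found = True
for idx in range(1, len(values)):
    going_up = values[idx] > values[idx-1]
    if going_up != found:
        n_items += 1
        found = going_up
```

Count direction changes in [8, 2, 8, 7, 4, 4, 6, 5]
`n_items` takes the values: 0 → 1 → 2 → 3 → 4 → 5

Answer: 5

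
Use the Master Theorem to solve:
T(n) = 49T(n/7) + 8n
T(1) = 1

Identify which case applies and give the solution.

a=49, b=7, f(n)=8n. log_7(49) = 2. Since c=1 < 2, Case 1 applies: T(n) = Θ(n^log_b(a)) = O(n^2).

Answer: O(n^2) - Case 1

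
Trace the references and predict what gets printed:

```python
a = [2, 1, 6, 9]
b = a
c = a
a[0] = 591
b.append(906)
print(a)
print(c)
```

Key concept: multiple aliases.
Step by step:
`a = [2, 1, 6, 9]` → a = [2, 1, 6, 9]
`b = a` → b = [2, 1, 6, 9] (same object as a)
`c = a` → c = [2, 1, 6, 9] (same object as a, b)
`a[0] = 591` → a = [591, 1, 6, 9] (same object as b, c); b = [591, 1, 6, 9] (same object as a, c); c = [591, 1, 6, 9] (same object as a, b)
`b.append(906)` → a = [591, 1, 6, 9, 906] (same object as b, c); b = [591, 1, 6, 9, 906] (same object as a, c); c = [591, 1, 6, 9, 906] (same object as a, b)
`print(a)` → prints [591, 1, 6, 9, 906]
`print(c)` → prints [591, 1, 6, 9, 906]

Answer:
[591, 1, 6, 9, 906]
[591, 1, 6, 9, 906]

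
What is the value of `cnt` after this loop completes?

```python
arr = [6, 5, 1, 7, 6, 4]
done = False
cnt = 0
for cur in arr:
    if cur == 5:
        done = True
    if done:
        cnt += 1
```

Count elements after first 5 in [6, 5, 1, 7, 6, 4]
`cnt` takes the values: 0 → 1 → 2 → 3 → 4 → 5

Answer: 5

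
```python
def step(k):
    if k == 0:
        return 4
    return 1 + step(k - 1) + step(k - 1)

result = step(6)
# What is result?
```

step(k) = 1 + 2·step(k-1), step(0)=4. Closed form: (4+1)·2^6 - 1 = 319.

Answer: 319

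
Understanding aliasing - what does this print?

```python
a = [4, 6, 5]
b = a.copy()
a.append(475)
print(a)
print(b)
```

Key concept: list.copy() creates independent copy.
Step by step:
`a = [4, 6, 5]` → a = [4, 6, 5]
`b = a.copy()` → b = [4, 6, 5]
`a.append(475)` → a = [4, 6, 5, 475]
`print(a)` → prints [4, 6, 5, 475]
`print(b)` → prints [4, 6, 5]

Answer:
[4, 6, 5, 475]
[4, 6, 5]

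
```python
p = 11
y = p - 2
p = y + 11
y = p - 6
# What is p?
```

Trace:
`p = 11` → p = 11
`y = p - 2` → y = 9
`p = y + 11` → p = 20
`y = p - 6` → y = 14
So p = 20

Answer: 20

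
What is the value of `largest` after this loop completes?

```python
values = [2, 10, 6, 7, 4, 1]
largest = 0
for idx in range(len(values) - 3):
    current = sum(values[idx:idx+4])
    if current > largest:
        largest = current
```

Max sum of 4-element window in [2, 10, 6, 7, 4, 1]
`largest` takes the values: 0 → 25 → 27

Answer: 27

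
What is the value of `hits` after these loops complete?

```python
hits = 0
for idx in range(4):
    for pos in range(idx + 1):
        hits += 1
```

Triangle: 1 + 2 + ... + 4
`hits` takes the values: 0 → 1 → 2 → 3 → 4 → 5 → 6 → 7 → 8 → 9 → 10

Answer: 10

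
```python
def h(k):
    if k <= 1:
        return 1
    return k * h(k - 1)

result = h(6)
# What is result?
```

h(6) = 6 * 5 * 4 * 3 * 2 * 1 = 720

Answer: 720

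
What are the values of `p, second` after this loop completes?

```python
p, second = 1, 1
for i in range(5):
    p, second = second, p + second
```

Fibonacci: after 5 iterations
`p, second` takes the values: (1, 1) → (1, 2) → (2, 3) → (3, 5) → (5, 8) → (8, 13)

Answer: 8, 13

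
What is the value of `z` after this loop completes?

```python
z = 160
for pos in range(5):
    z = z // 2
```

Halve 5 times: 160 // 2^5 = 5
`z` takes the values: 160 → 80 → 40 → 20 → 10 → 5

Answer: 5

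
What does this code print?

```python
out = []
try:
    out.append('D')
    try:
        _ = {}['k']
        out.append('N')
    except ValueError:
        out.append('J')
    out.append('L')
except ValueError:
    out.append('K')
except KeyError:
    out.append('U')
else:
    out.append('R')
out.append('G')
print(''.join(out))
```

Execution trace: 'D' (try body) → 'U' (except KeyError) → 'G' (after the try/except). Output: DUG

Answer: DUG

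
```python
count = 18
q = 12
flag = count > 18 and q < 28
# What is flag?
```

Trace:
`count = 18` → count = 18
`q = 12` → q = 12
`flag = count > 18 and q < 28` → flag = False
So flag = False

Answer: False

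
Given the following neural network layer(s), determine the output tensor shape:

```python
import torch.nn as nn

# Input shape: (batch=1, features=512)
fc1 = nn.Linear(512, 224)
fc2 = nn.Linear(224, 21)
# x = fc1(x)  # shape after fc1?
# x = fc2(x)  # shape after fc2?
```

Input: (1, 512) -> after fc1: (1, 224) -> Output: (1, 21)

Answer: (1, 21)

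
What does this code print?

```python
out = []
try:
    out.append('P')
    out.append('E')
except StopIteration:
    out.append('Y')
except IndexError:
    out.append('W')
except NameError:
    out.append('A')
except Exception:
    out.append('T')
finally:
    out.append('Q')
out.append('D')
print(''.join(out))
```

Execution trace: 'P' (try body) → 'E' (try body, no exception) → 'Q' (finally) → 'D' (after the try/except). Output: PEQD

Answer: PEQD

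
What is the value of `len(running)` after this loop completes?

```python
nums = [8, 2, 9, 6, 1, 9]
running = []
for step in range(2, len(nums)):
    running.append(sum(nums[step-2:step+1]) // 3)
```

Number of 3-element averages
`running` takes the values: [] → [6] → [6, 5] → [6, 5, 5] → [6, 5, 5, 5]
So `len(running)` = 4

Answer: 4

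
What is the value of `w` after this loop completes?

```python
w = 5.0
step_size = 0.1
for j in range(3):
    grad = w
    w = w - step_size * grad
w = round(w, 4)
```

Gradient descent: w = 5.0 * (1 - 0.1)^3
`w` takes the values: 5.0 → 4.5 → 4.05 → 3.645

Answer: 3.645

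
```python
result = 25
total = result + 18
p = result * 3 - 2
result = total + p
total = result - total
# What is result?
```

Trace:
`result = 25` → result = 25
`total = result + 18` → total = 43
`p = result * 3 - 2` → p = 73
`result = total + p` → result = 116
`total = result - total` → total = 73
So result = 116

Answer: 116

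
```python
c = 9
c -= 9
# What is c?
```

Trace:
`c = 9` → c = 9
`c -= 9` → c = 0
So c = 0

Answer: 0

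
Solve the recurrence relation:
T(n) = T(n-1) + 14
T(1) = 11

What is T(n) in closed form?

Unrolling: T(n) = T(1) + 14·(n-1) = 11 + 14(n-1) = 14n - 3.

Answer: T(n) = 14n - 3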